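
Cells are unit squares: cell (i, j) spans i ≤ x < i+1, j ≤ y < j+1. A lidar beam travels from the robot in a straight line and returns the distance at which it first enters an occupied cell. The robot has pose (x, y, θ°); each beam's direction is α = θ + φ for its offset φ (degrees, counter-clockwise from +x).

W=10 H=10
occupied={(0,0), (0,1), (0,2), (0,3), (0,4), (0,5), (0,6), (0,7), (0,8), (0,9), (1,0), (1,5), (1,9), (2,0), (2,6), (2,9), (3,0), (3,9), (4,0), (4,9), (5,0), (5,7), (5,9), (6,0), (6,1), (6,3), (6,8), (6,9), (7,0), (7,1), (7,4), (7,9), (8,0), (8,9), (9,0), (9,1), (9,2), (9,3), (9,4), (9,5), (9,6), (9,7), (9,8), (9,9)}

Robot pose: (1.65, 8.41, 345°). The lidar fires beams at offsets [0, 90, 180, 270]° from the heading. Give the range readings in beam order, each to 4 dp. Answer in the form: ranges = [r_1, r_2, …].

ranges = [3.4682, 0.6108, 0.6729, 2.4950]

beam 1: φ=0°, α=345°
  dir = (cos 345°, sin 345°) = (0.9659, -0.2588); from cell (1,8)
  next x-line at t=0.3623, next y-line at t=1.5841; Δt_x=1.0353, Δt_y=3.8637
    x: enter (2,8) at t=0.3623
    x: enter (3,8) at t=1.3976
    y: enter (3,7) at t=1.5841
    x: enter (4,7) at t=2.4329
    x: enter (5,7) at t=3.4682 ← occupied
  → r_1 = 3.4682
beam 2: φ=90°, α=75°
  dir = (cos 75°, sin 75°) = (0.2588, 0.9659); from cell (1,8)
  next x-line at t=1.3523, next y-line at t=0.6108; Δt_x=3.8637, Δt_y=1.0353
    y: enter (1,9) at t=0.6108 ← occupied
  → r_2 = 0.6108
beam 3: φ=180°, α=165°
  dir = (cos 165°, sin 165°) = (-0.9659, 0.2588); from cell (1,8)
  next x-line at t=0.6729, next y-line at t=2.2796; Δt_x=1.0353, Δt_y=3.8637
    x: enter (0,8) at t=0.6729 ← occupied
  → r_3 = 0.6729
beam 4: φ=270°, α=255°
  dir = (cos 255°, sin 255°) = (-0.2588, -0.9659); from cell (1,8)
  next x-line at t=2.5114, next y-line at t=0.4245; Δt_x=3.8637, Δt_y=1.0353
    y: enter (1,7) at t=0.4245
    y: enter (1,6) at t=1.4597
    y: enter (1,5) at t=2.4950 ← occupied
  → r_4 = 2.4950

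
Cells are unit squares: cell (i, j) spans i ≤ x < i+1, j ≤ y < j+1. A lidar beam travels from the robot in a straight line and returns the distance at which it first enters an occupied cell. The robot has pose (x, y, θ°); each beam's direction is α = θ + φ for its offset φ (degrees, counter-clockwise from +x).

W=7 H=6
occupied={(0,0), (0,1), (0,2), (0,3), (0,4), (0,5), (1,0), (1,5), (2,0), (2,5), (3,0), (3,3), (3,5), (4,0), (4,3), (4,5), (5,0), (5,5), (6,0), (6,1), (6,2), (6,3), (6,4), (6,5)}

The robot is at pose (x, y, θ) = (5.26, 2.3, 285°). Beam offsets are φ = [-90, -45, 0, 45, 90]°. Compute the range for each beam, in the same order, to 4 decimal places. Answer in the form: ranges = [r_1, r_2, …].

ranges = [4.4103, 1.5011, 1.3459, 0.8545, 0.7661]

beam 1: φ=-90°, α=195°
  dir = (cos 195°, sin 195°) = (-0.9659, -0.2588); from cell (5,2)
  next x-line at t=0.2692, next y-line at t=1.1591; Δt_x=1.0353, Δt_y=3.8637
    x: enter (4,2) at t=0.2692
    y: enter (4,1) at t=1.1591
    x: enter (3,1) at t=1.3044
    x: enter (2,1) at t=2.3397
    x: enter (1,1) at t=3.3750
    x: enter (0,1) at t=4.4103 ← occupied
  → r_1 = 4.4103
beam 2: φ=-45°, α=240°
  dir = (cos 240°, sin 240°) = (-0.5000, -0.8660); from cell (5,2)
  next x-line at t=0.5200, next y-line at t=0.3464; Δt_x=2.0000, Δt_y=1.1547
    y: enter (5,1) at t=0.3464
    x: enter (4,1) at t=0.5200
    y: enter (4,0) at t=1.5011 ← occupied
  → r_2 = 1.5011
beam 3: φ=0°, α=285°
  dir = (cos 285°, sin 285°) = (0.2588, -0.9659); from cell (5,2)
  next x-line at t=2.8591, next y-line at t=0.3106; Δt_x=3.8637, Δt_y=1.0353
    y: enter (5,1) at t=0.3106
    y: enter (5,0) at t=1.3459 ← occupied
  → r_3 = 1.3459
beam 4: φ=45°, α=330°
  dir = (cos 330°, sin 330°) = (0.8660, -0.5000); from cell (5,2)
  next x-line at t=0.8545, next y-line at t=0.6000; Δt_x=1.1547, Δt_y=2.0000
    y: enter (5,1) at t=0.6000
    x: enter (6,1) at t=0.8545 ← occupied
  → r_4 = 0.8545
beam 5: φ=90°, α=15°
  dir = (cos 15°, sin 15°) = (0.9659, 0.2588); from cell (5,2)
  next x-line at t=0.7661, next y-line at t=2.7046; Δt_x=1.0353, Δt_y=3.8637
    x: enter (6,2) at t=0.7661 ← occupied
  → r_5 = 0.7661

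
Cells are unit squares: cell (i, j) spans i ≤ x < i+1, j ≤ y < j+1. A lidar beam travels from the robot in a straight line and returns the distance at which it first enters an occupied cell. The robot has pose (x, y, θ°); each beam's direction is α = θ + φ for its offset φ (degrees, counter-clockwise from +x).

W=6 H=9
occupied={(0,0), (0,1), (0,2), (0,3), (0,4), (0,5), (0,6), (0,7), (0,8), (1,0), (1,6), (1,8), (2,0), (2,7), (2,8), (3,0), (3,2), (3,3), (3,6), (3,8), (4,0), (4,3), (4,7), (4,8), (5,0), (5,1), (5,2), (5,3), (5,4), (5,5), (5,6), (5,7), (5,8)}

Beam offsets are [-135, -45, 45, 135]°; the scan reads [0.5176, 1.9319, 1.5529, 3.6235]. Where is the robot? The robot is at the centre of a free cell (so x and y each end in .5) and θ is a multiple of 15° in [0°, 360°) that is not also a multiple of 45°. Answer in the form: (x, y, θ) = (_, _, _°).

(x, y, θ) = (1.5, 3.5, 300°)

The pose lattice has 21·16 = 336 candidates. Test each by forward raycasting.
  (4.5, 2.5, 150°): beam 2 = 0.5176 ≠ 1.9319 ✗
  (1.5, 4.5, 240°): beam 1 = 1.5529 ≠ 0.5176 ✗
  (1.5, 2.5, 345°): beam 1 = 0.5774 ≠ 0.5176 ✗
  (3.5, 5.5, 150°): beam 1 = 1.5529 ≠ 0.5176 ✗
  …
  (1.5, 3.5, 300°): r_1=0.5176, r_2=1.9319, r_3=1.5529, r_4=3.6235 — all match ✓
No second candidate reproduces the full scan.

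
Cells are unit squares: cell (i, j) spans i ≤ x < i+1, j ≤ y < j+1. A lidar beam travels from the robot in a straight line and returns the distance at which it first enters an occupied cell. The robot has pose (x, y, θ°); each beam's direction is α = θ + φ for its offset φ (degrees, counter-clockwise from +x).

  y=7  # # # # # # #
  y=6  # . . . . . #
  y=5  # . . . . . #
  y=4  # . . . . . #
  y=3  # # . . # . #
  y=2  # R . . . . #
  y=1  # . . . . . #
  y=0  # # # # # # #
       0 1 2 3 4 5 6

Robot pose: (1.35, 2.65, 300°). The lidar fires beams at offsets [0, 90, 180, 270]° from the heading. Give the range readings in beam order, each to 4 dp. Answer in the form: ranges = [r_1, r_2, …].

ranges = [1.9053, 0.7000, 0.4041, 0.4041]

beam 1: φ=0°, α=300°
  d=(0.5000,-0.8660)  start (1,2)  tX=1.3000 tY=0.7506  stride 1/|dx|=2.0000 1/|dy|=1.1547
    cross y-line → (1,1), t=0.7506
    cross x-line → (2,1), t=1.3000
    cross y-line → (2,0), t=1.9053 (wall)
  → r_1 = 1.9053
beam 2: φ=90°, α=30°
  d=(0.8660,0.5000)  start (1,2)  tX=0.7506 tY=0.7000  stride 1/|dx|=1.1547 1/|dy|=2.0000
    cross y-line → (1,3), t=0.7000 (wall)
  → r_2 = 0.7000
beam 3: φ=180°, α=120°
  d=(-0.5000,0.8660)  start (1,2)  tX=0.7000 tY=0.4041  stride 1/|dx|=2.0000 1/|dy|=1.1547
    cross y-line → (1,3), t=0.4041 (wall)
  → r_3 = 0.4041
beam 4: φ=270°, α=210°
  d=(-0.8660,-0.5000)  start (1,2)  tX=0.4041 tY=1.3000  stride 1/|dx|=1.1547 1/|dy|=2.0000
    cross x-line → (0,2), t=0.4041 (wall)
  → r_4 = 0.4041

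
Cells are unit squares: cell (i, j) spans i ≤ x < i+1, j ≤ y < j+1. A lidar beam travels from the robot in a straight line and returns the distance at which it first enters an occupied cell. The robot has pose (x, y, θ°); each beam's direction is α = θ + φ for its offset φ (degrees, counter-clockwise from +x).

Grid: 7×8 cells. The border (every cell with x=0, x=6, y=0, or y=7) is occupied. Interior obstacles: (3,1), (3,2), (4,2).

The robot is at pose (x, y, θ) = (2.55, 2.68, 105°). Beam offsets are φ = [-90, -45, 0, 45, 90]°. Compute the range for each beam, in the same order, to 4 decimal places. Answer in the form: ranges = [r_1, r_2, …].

beam 1: φ=-90°, α=15°
  cosα=0.9659 sinα=0.2588 | (2,2) | tMaxX 0.4659 tMaxY 1.2364 | tΔX 1.0353 tΔY 3.8637
    t=0.4659 [x] (3,2) — stop
  → r_1 = 0.4659
beam 2: φ=-45°, α=60°
  cosα=0.5000 sinα=0.8660 | (2,2) | tMaxX 0.9000 tMaxY 0.3695 | tΔX 2.0000 tΔY 1.1547
    t=0.3695 [y] (2,3)
    t=0.9000 [x] (3,3)
    t=1.5242 [y] (3,4)
    t=2.6789 [y] (3,5)
    t=2.9000 [x] (4,5)
    t=3.8336 [y] (4,6)
    t=4.9000 [x] (5,6)
    t=4.9883 [y] (5,7) — stop
  → r_2 = 4.9883
beam 3: φ=0°, α=105°
  cosα=-0.2588 sinα=0.9659 | (2,2) | tMaxX 2.1250 tMaxY 0.3313 | tΔX 3.8637 tΔY 1.0353
    t=0.3313 [y] (2,3)
    t=1.3666 [y] (2,4)
    t=2.1250 [x] (1,4)
    t=2.4018 [y] (1,5)
    t=3.4371 [y] (1,6)
    t=4.4724 [y] (1,7) — stop
  → r_3 = 4.4724
beam 4: φ=45°, α=150°
  cosα=-0.8660 sinα=0.5000 | (2,2) | tMaxX 0.6351 tMaxY 0.6400 | tΔX 1.1547 tΔY 2.0000
    t=0.6351 [x] (1,2)
    t=0.6400 [y] (1,3)
    t=1.7898 [x] (0,3) — stop
  → r_4 = 1.7898
beam 5: φ=90°, α=195°
  cosα=-0.9659 sinα=-0.2588 | (2,2) | tMaxX 0.5694 tMaxY 2.6273 | tΔX 1.0353 tΔY 3.8637
    t=0.5694 [x] (1,2)
    t=1.6047 [x] (0,2) — stop
  → r_5 = 1.6047

ranges = [0.4659, 4.9883, 4.4724, 1.7898, 1.6047]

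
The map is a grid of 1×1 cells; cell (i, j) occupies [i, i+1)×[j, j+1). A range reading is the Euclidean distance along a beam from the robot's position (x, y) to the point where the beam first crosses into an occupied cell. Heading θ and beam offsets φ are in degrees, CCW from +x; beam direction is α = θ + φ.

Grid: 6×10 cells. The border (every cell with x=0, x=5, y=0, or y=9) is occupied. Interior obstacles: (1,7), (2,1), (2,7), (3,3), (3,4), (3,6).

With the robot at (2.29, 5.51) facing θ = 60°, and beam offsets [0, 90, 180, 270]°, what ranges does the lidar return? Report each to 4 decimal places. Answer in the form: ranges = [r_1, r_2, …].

beam 1: φ=0°, α=60°
  cosα=0.5000 sinα=0.8660 | (2,5) | tMaxX 1.4200 tMaxY 0.5658 | tΔX 2.0000 tΔY 1.1547
    t=0.5658 [y] (2,6)
    t=1.4200 [x] (3,6) — stop
  → r_1 = 1.4200
beam 2: φ=90°, α=150°
  cosα=-0.8660 sinα=0.5000 | (2,5) | tMaxX 0.3349 tMaxY 0.9800 | tΔX 1.1547 tΔY 2.0000
    t=0.3349 [x] (1,5)
    t=0.9800 [y] (1,6)
    t=1.4896 [x] (0,6) — stop
  → r_2 = 1.4896
beam 3: φ=180°, α=240°
  cosα=-0.5000 sinα=-0.8660 | (2,5) | tMaxX 0.5800 tMaxY 0.5889 | tΔX 2.0000 tΔY 1.1547
    t=0.5800 [x] (1,5)
    t=0.5889 [y] (1,4)
    t=1.7436 [y] (1,3)
    t=2.5800 [x] (0,3) — stop
  → r_3 = 2.5800
beam 4: φ=270°, α=330°
  cosα=0.8660 sinα=-0.5000 | (2,5) | tMaxX 0.8198 tMaxY 1.0200 | tΔX 1.1547 tΔY 2.0000
    t=0.8198 [x] (3,5)
    t=1.0200 [y] (3,4) — stop
  → r_4 = 1.0200

ranges = [1.4200, 1.4896, 2.5800, 1.0200]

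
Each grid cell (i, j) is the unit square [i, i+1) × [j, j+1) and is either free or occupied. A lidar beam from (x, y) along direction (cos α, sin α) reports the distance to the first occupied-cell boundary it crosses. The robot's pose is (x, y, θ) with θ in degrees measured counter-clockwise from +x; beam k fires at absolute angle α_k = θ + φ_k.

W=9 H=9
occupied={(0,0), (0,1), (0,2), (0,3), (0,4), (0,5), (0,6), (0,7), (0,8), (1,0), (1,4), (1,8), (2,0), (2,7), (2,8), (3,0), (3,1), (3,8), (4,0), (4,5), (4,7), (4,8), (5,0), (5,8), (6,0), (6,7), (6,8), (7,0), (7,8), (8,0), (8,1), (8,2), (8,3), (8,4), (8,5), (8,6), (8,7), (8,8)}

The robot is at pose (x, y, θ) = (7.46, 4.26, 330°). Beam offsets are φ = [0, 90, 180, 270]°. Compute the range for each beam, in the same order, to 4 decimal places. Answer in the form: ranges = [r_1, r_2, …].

ranges = [0.6235, 1.0800, 2.8406, 3.7643]

beam 1: φ=0°, α=330°
  direction (0.8660, -0.5000); cell (7,4); t to first gridline: x 0.6235, y 0.5200 (then +1.1547 / +2.0000)
    (7,3) via y @ 0.5200
    (8,3) via x @ 0.6235  # hit
  → r_1 = 0.6235
beam 2: φ=90°, α=60°
  direction (0.5000, 0.8660); cell (7,4); t to first gridline: x 1.0800, y 0.8545 (then +2.0000 / +1.1547)
    (7,5) via y @ 0.8545
    (8,5) via x @ 1.0800  # hit
  → r_2 = 1.0800
beam 3: φ=180°, α=150°
  direction (-0.8660, 0.5000); cell (7,4); t to first gridline: x 0.5312, y 1.4800 (then +1.1547 / +2.0000)
    (6,4) via x @ 0.5312
    (6,5) via y @ 1.4800
    (5,5) via x @ 1.6859
    (4,5) via x @ 2.8406  # hit
  → r_3 = 2.8406
beam 4: φ=270°, α=240°
  direction (-0.5000, -0.8660); cell (7,4); t to first gridline: x 0.9200, y 0.3002 (then +2.0000 / +1.1547)
    (7,3) via y @ 0.3002
    (6,3) via x @ 0.9200
    (6,2) via y @ 1.4549
    (6,1) via y @ 2.6096
    (5,1) via x @ 2.9200
    (5,0) via y @ 3.7643  # hit
  → r_4 = 3.7643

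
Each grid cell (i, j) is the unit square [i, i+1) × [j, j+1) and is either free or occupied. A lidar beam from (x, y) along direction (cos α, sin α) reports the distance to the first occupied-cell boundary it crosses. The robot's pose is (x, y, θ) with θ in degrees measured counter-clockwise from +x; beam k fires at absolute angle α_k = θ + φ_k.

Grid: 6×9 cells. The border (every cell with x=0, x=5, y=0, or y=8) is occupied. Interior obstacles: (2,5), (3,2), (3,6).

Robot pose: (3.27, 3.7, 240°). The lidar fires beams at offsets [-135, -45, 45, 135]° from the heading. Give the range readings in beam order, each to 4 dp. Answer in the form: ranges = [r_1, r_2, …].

ranges = [1.3459, 2.3501, 0.7247, 1.7910]

beam 1: φ=-135°, α=105°
  dir = (cos 105°, sin 105°) = (-0.2588, 0.9659); from cell (3,3)
  next x-line at t=1.0432, next y-line at t=0.3106; Δt_x=3.8637, Δt_y=1.0353
    y: enter (3,4) at t=0.3106
    x: enter (2,4) at t=1.0432
    y: enter (2,5) at t=1.3459 ← occupied
  → r_1 = 1.3459
beam 2: φ=-45°, α=195°
  dir = (cos 195°, sin 195°) = (-0.9659, -0.2588); from cell (3,3)
  next x-line at t=0.2795, next y-line at t=2.7046; Δt_x=1.0353, Δt_y=3.8637
    x: enter (2,3) at t=0.2795
    x: enter (1,3) at t=1.3148
    x: enter (0,3) at t=2.3501 ← occupied
  → r_2 = 2.3501
beam 3: φ=45°, α=285°
  dir = (cos 285°, sin 285°) = (0.2588, -0.9659); from cell (3,3)
  next x-line at t=2.8205, next y-line at t=0.7247; Δt_x=3.8637, Δt_y=1.0353
    y: enter (3,2) at t=0.7247 ← occupied
  → r_3 = 0.7247
beam 4: φ=135°, α=15°
  dir = (cos 15°, sin 15°) = (0.9659, 0.2588); from cell (3,3)
  next x-line at t=0.7558, next y-line at t=1.1591; Δt_x=1.0353, Δt_y=3.8637
    x: enter (4,3) at t=0.7558
    y: enter (4,4) at t=1.1591
    x: enter (5,4) at t=1.7910 ← occupied
  → r_4 = 1.7910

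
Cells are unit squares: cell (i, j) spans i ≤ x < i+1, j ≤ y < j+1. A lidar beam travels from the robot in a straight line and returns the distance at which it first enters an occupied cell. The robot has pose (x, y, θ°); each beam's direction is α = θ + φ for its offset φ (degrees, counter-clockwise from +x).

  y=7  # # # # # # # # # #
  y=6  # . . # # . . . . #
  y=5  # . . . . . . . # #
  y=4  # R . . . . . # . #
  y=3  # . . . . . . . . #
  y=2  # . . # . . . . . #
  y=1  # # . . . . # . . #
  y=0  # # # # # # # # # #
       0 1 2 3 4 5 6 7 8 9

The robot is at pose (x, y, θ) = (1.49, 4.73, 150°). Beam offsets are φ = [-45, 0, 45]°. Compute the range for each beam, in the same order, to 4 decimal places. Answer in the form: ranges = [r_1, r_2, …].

beam 1: φ=-45°, α=105°
  dir = (cos 105°, sin 105°) = (-0.2588, 0.9659); from cell (1,4)
  next x-line at t=1.8932, next y-line at t=0.2795; Δt_x=3.8637, Δt_y=1.0353
    y: enter (1,5) at t=0.2795
    y: enter (1,6) at t=1.3148
    x: enter (0,6) at t=1.8932 ← occupied
  → r_1 = 1.8932
beam 2: φ=0°, α=150°
  dir = (cos 150°, sin 150°) = (-0.8660, 0.5000); from cell (1,4)
  next x-line at t=0.5658, next y-line at t=0.5400; Δt_x=1.1547, Δt_y=2.0000
    y: enter (1,5) at t=0.5400
    x: enter (0,5) at t=0.5658 ← occupied
  → r_2 = 0.5658
beam 3: φ=45°, α=195°
  dir = (cos 195°, sin 195°) = (-0.9659, -0.2588); from cell (1,4)
  next x-line at t=0.5073, next y-line at t=2.8205; Δt_x=1.0353, Δt_y=3.8637
    x: enter (0,4) at t=0.5073 ← occupied
  → r_3 = 0.5073

ranges = [1.8932, 0.5658, 0.5073]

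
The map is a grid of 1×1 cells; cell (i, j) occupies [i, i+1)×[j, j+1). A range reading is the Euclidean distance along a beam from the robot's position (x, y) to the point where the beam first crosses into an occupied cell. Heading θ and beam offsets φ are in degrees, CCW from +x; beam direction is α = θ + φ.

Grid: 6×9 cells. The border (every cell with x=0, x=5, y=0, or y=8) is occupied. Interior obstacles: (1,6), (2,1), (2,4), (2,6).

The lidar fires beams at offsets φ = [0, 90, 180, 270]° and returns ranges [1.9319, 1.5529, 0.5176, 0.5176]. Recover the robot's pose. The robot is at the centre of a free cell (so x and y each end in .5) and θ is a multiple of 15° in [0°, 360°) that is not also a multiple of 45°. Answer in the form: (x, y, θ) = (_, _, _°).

(x, y, θ) = (4.5, 1.5, 75°)

Candidates: 24 free-cell centres × 16 headings = 384 poses. Raycast each; keep the one whose scan matches to 4 dp.
  (1.5, 3.5, 330°): beam 1 = 4.0415 ≠ 1.9319 ✗
  (3.5, 5.5, 330°): beam 1 = 1.7321 ≠ 1.9319 ✗
  (1.5, 7.5, 15°): beam 2 = 0.5176 ≠ 1.5529 ✗
  …
  (4.5, 1.5, 75°): r_1=1.9319, r_2=1.5529, r_3=0.5176, r_4=0.5176 — all match ✓
No second candidate reproduces the full scan.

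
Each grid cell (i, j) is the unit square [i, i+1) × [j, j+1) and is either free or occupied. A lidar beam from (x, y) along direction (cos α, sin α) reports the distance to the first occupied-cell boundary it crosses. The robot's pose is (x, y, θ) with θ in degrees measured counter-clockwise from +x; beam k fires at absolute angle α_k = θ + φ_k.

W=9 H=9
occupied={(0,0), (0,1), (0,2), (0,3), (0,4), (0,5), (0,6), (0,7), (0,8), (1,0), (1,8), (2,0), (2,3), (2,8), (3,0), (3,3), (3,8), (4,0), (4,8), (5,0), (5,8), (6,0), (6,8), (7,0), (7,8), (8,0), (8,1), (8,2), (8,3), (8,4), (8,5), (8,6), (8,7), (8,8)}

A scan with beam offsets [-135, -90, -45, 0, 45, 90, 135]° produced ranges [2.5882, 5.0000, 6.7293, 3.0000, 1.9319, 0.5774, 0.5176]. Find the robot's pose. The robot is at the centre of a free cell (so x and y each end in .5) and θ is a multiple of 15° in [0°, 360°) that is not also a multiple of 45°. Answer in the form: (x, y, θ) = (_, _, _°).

(x, y, θ) = (5.5, 1.5, 150°)

Candidates: 47 free-cell centres × 16 headings = 752 poses. Raycast each; keep the one whose scan matches to 4 dp.
  (6.5, 4.5, 195°): beam 1 = 3.0000 ≠ 2.5882 ✗
  (5.5, 4.5, 60°): beam 1 = 3.6235 ≠ 2.5882 ✗
  (5.5, 7.5, 240°): beam 1 = 0.5176 ≠ 2.5882 ✗
  (3.5, 6.5, 195°): beam 1 = 1.7321 ≠ 2.5882 ✗
  (1.5, 1.5, 75°): beam 1 = 0.5774 ≠ 2.5882 ✗
  …
  (5.5, 1.5, 150°): r_1=2.5882, r_2=5.0000, r_3=6.7293, r_4=3.0000, r_5=1.9319, r_6=0.5774, r_7=0.5176 — all match ✓
Unique over the lattice → pose = (5.5, 1.5, 150°).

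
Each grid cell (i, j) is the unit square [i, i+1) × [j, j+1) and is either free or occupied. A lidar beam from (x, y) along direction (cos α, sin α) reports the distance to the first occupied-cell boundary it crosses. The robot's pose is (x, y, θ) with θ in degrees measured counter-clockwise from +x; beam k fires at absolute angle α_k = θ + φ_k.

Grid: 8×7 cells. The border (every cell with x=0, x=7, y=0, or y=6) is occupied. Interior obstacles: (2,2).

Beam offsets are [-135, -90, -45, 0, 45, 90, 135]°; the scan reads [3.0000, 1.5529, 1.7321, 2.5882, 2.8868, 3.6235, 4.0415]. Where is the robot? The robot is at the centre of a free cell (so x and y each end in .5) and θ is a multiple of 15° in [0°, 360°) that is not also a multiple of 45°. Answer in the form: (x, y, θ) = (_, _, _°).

(x, y, θ) = (4.5, 2.5, 345°)

The pose lattice has 29·16 = 464 candidates. Test each by forward raycasting.
  (5.5, 4.5, 60°): beam 1 = 3.6235 ≠ 3.0000 ✗
  (5.5, 4.5, 30°): beam 1 = 3.6235 ≠ 3.0000 ✗
  (3.5, 2.5, 285°): beam 1 = 0.5774 ≠ 3.0000 ✗
  (1.5, 4.5, 285°): beam 1 = 0.5774 ≠ 3.0000 ✗
  …
  (4.5, 2.5, 345°): r_1=3.0000, r_2=1.5529, r_3=1.7321, r_4=2.5882, r_5=2.8868, r_6=3.6235, r_7=4.0415 — all match ✓
Unique over the lattice → pose = (4.5, 2.5, 345°).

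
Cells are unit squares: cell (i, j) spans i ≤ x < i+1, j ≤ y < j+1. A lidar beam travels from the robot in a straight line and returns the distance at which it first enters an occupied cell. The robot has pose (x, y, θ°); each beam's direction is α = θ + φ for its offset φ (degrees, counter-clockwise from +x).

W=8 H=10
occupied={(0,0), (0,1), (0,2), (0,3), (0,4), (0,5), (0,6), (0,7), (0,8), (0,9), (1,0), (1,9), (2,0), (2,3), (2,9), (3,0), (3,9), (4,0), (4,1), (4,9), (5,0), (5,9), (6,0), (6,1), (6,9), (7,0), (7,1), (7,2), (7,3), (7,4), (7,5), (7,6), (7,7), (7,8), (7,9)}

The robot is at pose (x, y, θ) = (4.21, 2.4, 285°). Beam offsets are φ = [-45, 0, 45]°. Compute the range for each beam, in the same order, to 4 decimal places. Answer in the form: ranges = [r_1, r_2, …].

ranges = [1.6166, 0.4141, 0.8000]

beam 1: φ=-45°, α=240°
  dir = (cos 240°, sin 240°) = (-0.5000, -0.8660); from cell (4,2)
  next x-line at t=0.4200, next y-line at t=0.4619; Δt_x=2.0000, Δt_y=1.1547
    x: enter (3,2) at t=0.4200
    y: enter (3,1) at t=0.4619
    y: enter (3,0) at t=1.6166 ← occupied
  → r_1 = 1.6166
beam 2: φ=0°, α=285°
  dir = (cos 285°, sin 285°) = (0.2588, -0.9659); from cell (4,2)
  next x-line at t=3.0523, next y-line at t=0.4141; Δt_x=3.8637, Δt_y=1.0353
    y: enter (4,1) at t=0.4141 ← occupied
  → r_2 = 0.4141
beam 3: φ=45°, α=330°
  dir = (cos 330°, sin 330°) = (0.8660, -0.5000); from cell (4,2)
  next x-line at t=0.9122, next y-line at t=0.8000; Δt_x=1.1547, Δt_y=2.0000
    y: enter (4,1) at t=0.8000 ← occupied
  → r_3 = 0.8000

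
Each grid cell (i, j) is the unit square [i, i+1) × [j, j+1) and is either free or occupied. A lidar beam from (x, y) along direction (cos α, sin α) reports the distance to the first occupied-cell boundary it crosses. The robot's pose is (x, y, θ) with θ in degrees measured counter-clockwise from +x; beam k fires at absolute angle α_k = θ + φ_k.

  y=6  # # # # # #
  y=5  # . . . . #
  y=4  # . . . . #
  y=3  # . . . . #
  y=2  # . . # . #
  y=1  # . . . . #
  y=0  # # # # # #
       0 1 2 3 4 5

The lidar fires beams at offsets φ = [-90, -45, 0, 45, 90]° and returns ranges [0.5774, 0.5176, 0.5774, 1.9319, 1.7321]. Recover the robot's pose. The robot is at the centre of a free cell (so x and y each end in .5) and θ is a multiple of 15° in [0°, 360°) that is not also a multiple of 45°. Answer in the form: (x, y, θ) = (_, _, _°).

(x, y, θ) = (1.5, 1.5, 300°)

Enumerate (i+0.5, j+0.5, θ) over the 19 free cells and 16 admissible headings. For each, cast all 5 beams and compare to the given ranges.
  (4.5, 4.5, 75°): beam 1 = 0.5176 ≠ 0.5774 ✗
  (3.5, 5.5, 240°): beam 1 = 1.0000 ≠ 0.5774 ✗
  (1.5, 3.5, 345°): beam 1 = 1.9319 ≠ 0.5774 ✗
  (2.5, 1.5, 30°): beam 2 = 1.9319 ≠ 0.5176 ✗
  …
  (1.5, 1.5, 300°): r_1=0.5774, r_2=0.5176, r_3=0.5774, r_4=1.9319, r_5=1.7321 — all match ✓
No second candidate reproduces the full scan.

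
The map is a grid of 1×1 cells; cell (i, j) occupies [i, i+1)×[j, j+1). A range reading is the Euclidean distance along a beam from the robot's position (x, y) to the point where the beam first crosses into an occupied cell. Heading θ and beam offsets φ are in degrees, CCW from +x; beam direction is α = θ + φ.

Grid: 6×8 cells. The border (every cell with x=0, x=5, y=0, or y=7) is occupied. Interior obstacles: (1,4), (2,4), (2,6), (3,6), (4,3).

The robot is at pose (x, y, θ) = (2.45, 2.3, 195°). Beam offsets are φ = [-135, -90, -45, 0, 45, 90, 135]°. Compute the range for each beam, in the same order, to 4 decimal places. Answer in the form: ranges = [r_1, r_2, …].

beam 1: φ=-135°, α=60°
  d=(0.5000,0.8660)  start (2,2)  tX=1.1000 tY=0.8083  stride 1/|dx|=2.0000 1/|dy|=1.1547
    cross y-line → (2,3), t=0.8083
    cross x-line → (3,3), t=1.1000
    cross y-line → (3,4), t=1.9630
    cross x-line → (4,4), t=3.1000
    cross y-line → (4,5), t=3.1177
    cross y-line → (4,6), t=4.2724
    cross x-line → (5,6), t=5.1000 (wall)
  → r_1 = 5.1000
beam 2: φ=-90°, α=105°
  d=(-0.2588,0.9659)  start (2,2)  tX=1.7387 tY=0.7247  stride 1/|dx|=3.8637 1/|dy|=1.0353
    cross y-line → (2,3), t=0.7247
    cross x-line → (1,3), t=1.7387
    cross y-line → (1,4), t=1.7600 (wall)
  → r_2 = 1.7600
beam 3: φ=-45°, α=150°
  d=(-0.8660,0.5000)  start (2,2)  tX=0.5196 tY=1.4000  stride 1/|dx|=1.1547 1/|dy|=2.0000
    cross x-line → (1,2), t=0.5196
    cross y-line → (1,3), t=1.4000
    cross x-line → (0,3), t=1.6743 (wall)
  → r_3 = 1.6743
beam 4: φ=0°, α=195°
  d=(-0.9659,-0.2588)  start (2,2)  tX=0.4659 tY=1.1591  stride 1/|dx|=1.0353 1/|dy|=3.8637
    cross x-line → (1,2), t=0.4659
    cross y-line → (1,1), t=1.1591
    cross x-line → (0,1), t=1.5012 (wall)
  → r_4 = 1.5012
beam 5: φ=45°, α=240°
  d=(-0.5000,-0.8660)  start (2,2)  tX=0.9000 tY=0.3464  stride 1/|dx|=2.0000 1/|dy|=1.1547
    cross y-line → (2,1), t=0.3464
    cross x-line → (1,1), t=0.9000
    cross y-line → (1,0), t=1.5011 (wall)
  → r_5 = 1.5011
beam 6: φ=90°, α=285°
  d=(0.2588,-0.9659)  start (2,2)  tX=2.1250 tY=0.3106  stride 1/|dx|=3.8637 1/|dy|=1.0353
    cross y-line → (2,1), t=0.3106
    cross y-line → (2,0), t=1.3459 (wall)
  → r_6 = 1.3459
beam 7: φ=135°, α=330°
  d=(0.8660,-0.5000)  start (2,2)  tX=0.6351 tY=0.6000  stride 1/|dx|=1.1547 1/|dy|=2.0000
    cross y-line → (2,1), t=0.6000
    cross x-line → (3,1), t=0.6351
    cross x-line → (4,1), t=1.7898
    cross y-line → (4,0), t=2.6000 (wall)
  → r_7 = 2.6000

ranges = [5.1000, 1.7600, 1.6743, 1.5012, 1.5011, 1.3459, 2.6000]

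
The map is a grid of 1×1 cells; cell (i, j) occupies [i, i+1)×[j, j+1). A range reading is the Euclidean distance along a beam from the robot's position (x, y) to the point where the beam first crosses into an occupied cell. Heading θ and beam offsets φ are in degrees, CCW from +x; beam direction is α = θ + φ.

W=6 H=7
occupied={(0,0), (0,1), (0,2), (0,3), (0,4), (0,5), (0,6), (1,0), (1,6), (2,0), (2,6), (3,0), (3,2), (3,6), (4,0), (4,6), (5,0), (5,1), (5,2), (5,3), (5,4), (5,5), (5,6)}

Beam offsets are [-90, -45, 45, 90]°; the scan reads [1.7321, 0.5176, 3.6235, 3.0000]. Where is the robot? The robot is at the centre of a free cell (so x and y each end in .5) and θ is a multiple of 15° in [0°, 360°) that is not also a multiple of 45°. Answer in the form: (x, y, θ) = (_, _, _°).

(x, y, θ) = (2.5, 2.5, 30°)

Candidates: 19 free-cell centres × 16 headings = 304 poses. Raycast each; keep the one whose scan matches to 4 dp.
  (4.5, 1.5, 60°): beam 1 = 0.5774 ≠ 1.7321 ✗
  (3.5, 5.5, 15°): beam 1 = 4.6587 ≠ 1.7321 ✗
  (3.5, 3.5, 75°): beam 1 = 1.5529 ≠ 1.7321 ✗
  (2.5, 3.5, 15°): beam 1 = 2.5882 ≠ 1.7321 ✗
  (2.5, 2.5, 255°): beam 1 = 1.5529 ≠ 1.7321 ✗
  …
  (2.5, 2.5, 30°): r_1=1.7321, r_2=0.5176, r_3=3.6235, r_4=3.0000 — all match ✓
Unique over the lattice → pose = (2.5, 2.5, 30°).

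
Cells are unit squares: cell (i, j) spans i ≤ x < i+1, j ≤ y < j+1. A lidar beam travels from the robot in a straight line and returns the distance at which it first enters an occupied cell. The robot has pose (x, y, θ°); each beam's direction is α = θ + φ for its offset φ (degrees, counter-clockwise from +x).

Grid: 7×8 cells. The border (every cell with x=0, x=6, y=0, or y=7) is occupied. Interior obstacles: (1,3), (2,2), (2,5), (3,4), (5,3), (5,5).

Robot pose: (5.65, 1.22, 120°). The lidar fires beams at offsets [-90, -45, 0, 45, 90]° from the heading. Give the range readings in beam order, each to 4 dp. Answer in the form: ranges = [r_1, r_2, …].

beam 1: φ=-90°, α=30°
  direction (0.8660, 0.5000); cell (5,1); t to first gridline: x 0.4041, y 1.5600 (then +1.1547 / +2.0000)
    (6,1) via x @ 0.4041  # hit
  → r_1 = 0.4041
beam 2: φ=-45°, α=75°
  direction (0.2588, 0.9659); cell (5,1); t to first gridline: x 1.3523, y 0.8075 (then +3.8637 / +1.0353)
    (5,2) via y @ 0.8075
    (6,2) via x @ 1.3523  # hit
  → r_2 = 1.3523
beam 3: φ=0°, α=120°
  direction (-0.5000, 0.8660); cell (5,1); t to first gridline: x 1.3000, y 0.9007 (then +2.0000 / +1.1547)
    (5,2) via y @ 0.9007
    (4,2) via x @ 1.3000
    (4,3) via y @ 2.0554
    (4,4) via y @ 3.2101
    (3,4) via x @ 3.3000  # hit
  → r_3 = 3.3000
beam 4: φ=45°, α=165°
  direction (-0.9659, 0.2588); cell (5,1); t to first gridline: x 0.6729, y 3.0137 (then +1.0353 / +3.8637)
    (4,1) via x @ 0.6729
    (3,1) via x @ 1.7082
    (2,1) via x @ 2.7435
    (2,2) via y @ 3.0137  # hit
  → r_4 = 3.0137
beam 5: φ=90°, α=210°
  direction (-0.8660, -0.5000); cell (5,1); t to first gridline: x 0.7506, y 0.4400 (then +1.1547 / +2.0000)
    (5,0) via y @ 0.4400  # hit
  → r_5 = 0.4400

ranges = [0.4041, 1.3523, 3.3000, 3.0137, 0.4400]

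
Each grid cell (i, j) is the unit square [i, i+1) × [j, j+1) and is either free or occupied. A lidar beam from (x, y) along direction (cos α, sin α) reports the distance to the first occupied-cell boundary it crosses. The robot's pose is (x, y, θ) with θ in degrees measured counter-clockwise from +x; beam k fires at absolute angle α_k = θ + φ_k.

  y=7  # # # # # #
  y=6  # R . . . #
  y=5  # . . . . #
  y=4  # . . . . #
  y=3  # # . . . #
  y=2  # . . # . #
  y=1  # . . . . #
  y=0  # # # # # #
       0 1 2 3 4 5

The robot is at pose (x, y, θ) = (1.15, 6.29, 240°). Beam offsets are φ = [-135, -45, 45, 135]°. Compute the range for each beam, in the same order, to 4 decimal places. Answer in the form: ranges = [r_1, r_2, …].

ranges = [0.5796, 0.1553, 2.3708, 2.7432]

beam 1: φ=-135°, α=105°
  d=(-0.2588,0.9659)  start (1,6)  tX=0.5796 tY=0.7350  stride 1/|dx|=3.8637 1/|dy|=1.0353
    cross x-line → (0,6), t=0.5796 (wall)
  → r_1 = 0.5796
beam 2: φ=-45°, α=195°
  d=(-0.9659,-0.2588)  start (1,6)  tX=0.1553 tY=1.1205  stride 1/|dx|=1.0353 1/|dy|=3.8637
    cross x-line → (0,6), t=0.1553 (wall)
  → r_2 = 0.1553
beam 3: φ=45°, α=285°
  d=(0.2588,-0.9659)  start (1,6)  tX=3.2841 tY=0.3002  stride 1/|dx|=3.8637 1/|dy|=1.0353
    cross y-line → (1,5), t=0.3002
    cross y-line → (1,4), t=1.3355
    cross y-line → (1,3), t=2.3708 (wall)
  → r_3 = 2.3708
beam 4: φ=135°, α=15°
  d=(0.9659,0.2588)  start (1,6)  tX=0.8800 tY=2.7432  stride 1/|dx|=1.0353 1/|dy|=3.8637
    cross x-line → (2,6), t=0.8800
    cross x-line → (3,6), t=1.9153
    cross y-line → (3,7), t=2.7432 (wall)
  → r_4 = 2.7432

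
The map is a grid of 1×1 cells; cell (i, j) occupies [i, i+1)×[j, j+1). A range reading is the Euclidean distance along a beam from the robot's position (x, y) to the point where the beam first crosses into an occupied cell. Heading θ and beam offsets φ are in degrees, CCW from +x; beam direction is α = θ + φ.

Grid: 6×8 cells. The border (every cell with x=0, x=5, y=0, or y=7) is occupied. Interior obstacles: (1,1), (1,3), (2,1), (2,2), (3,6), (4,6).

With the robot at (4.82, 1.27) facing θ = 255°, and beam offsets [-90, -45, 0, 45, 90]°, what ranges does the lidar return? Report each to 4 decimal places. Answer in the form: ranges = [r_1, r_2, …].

ranges = [1.8842, 0.5400, 0.2795, 0.3118, 0.1863]

beam 1: φ=-90°, α=165°
  direction (-0.9659, 0.2588); cell (4,1); t to first gridline: x 0.8489, y 2.8205 (then +1.0353 / +3.8637)
    (3,1) via x @ 0.8489
    (2,1) via x @ 1.8842  # hit
  → r_1 = 1.8842
beam 2: φ=-45°, α=210°
  direction (-0.8660, -0.5000); cell (4,1); t to first gridline: x 0.9469, y 0.5400 (then +1.1547 / +2.0000)
    (4,0) via y @ 0.5400  # hit
  → r_2 = 0.5400
beam 3: φ=0°, α=255°
  direction (-0.2588, -0.9659); cell (4,1); t to first gridline: x 3.1682, y 0.2795 (then +3.8637 / +1.0353)
    (4,0) via y @ 0.2795  # hit
  → r_3 = 0.2795
beam 4: φ=45°, α=300°
  direction (0.5000, -0.8660); cell (4,1); t to first gridline: x 0.3600, y 0.3118 (then +2.0000 / +1.1547)
    (4,0) via y @ 0.3118  # hit
  → r_4 = 0.3118
beam 5: φ=90°, α=345°
  direction (0.9659, -0.2588); cell (4,1); t to first gridline: x 0.1863, y 1.0432 (then +1.0353 / +3.8637)
    (5,1) via x @ 0.1863  # hit
  → r_5 = 0.1863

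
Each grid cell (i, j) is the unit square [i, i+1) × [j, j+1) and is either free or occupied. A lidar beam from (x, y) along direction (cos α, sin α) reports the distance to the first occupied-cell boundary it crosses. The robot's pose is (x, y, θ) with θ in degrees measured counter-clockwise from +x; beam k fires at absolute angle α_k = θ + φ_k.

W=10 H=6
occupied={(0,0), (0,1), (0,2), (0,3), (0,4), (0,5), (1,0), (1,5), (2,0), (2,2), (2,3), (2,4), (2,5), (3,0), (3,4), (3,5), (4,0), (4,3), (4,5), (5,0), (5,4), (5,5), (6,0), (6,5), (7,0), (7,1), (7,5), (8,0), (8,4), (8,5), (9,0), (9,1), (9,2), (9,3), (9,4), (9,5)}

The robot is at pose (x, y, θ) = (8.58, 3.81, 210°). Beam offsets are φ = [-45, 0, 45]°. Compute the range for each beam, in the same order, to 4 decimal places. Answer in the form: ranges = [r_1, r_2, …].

ranges = [2.6710, 5.6200, 2.2409]

beam 1: φ=-45°, α=165°
  d=(-0.9659,0.2588)  start (8,3)  tX=0.6005 tY=0.7341  stride 1/|dx|=1.0353 1/|dy|=3.8637
    cross x-line → (7,3), t=0.6005
    cross y-line → (7,4), t=0.7341
    cross x-line → (6,4), t=1.6357
    cross x-line → (5,4), t=2.6710 (wall)
  → r_1 = 2.6710
beam 2: φ=0°, α=210°
  d=(-0.8660,-0.5000)  start (8,3)  tX=0.6697 tY=1.6200  stride 1/|dx|=1.1547 1/|dy|=2.0000
    cross x-line → (7,3), t=0.6697
    cross y-line → (7,2), t=1.6200
    cross x-line → (6,2), t=1.8244
    cross x-line → (5,2), t=2.9791
    cross y-line → (5,1), t=3.6200
    cross x-line → (4,1), t=4.1338
    cross x-line → (3,1), t=5.2885
    cross y-line → (3,0), t=5.6200 (wall)
  → r_2 = 5.6200
beam 3: φ=45°, α=255°
  d=(-0.2588,-0.9659)  start (8,3)  tX=2.2409 tY=0.8386  stride 1/|dx|=3.8637 1/|dy|=1.0353
    cross y-line → (8,2), t=0.8386
    cross y-line → (8,1), t=1.8738
    cross x-line → (7,1), t=2.2409 (wall)
  → r_3 = 2.2409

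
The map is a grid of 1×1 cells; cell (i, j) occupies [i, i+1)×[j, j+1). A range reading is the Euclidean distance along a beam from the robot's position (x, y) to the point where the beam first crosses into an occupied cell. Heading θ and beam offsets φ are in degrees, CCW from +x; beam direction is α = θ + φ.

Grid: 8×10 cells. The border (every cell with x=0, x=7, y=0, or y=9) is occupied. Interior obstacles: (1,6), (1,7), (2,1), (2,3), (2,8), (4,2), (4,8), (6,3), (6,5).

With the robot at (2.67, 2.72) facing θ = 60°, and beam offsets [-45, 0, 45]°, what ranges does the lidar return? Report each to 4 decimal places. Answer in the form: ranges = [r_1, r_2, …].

ranges = [3.4475, 0.3233, 0.2899]

beam 1: φ=-45°, α=15°
  dir = (cos 15°, sin 15°) = (0.9659, 0.2588); from cell (2,2)
  next x-line at t=0.3416, next y-line at t=1.0818; Δt_x=1.0353, Δt_y=3.8637
    x: enter (3,2) at t=0.3416
    y: enter (3,3) at t=1.0818
    x: enter (4,3) at t=1.3769
    x: enter (5,3) at t=2.4122
    x: enter (6,3) at t=3.4475 ← occupied
  → r_1 = 3.4475
beam 2: φ=0°, α=60°
  dir = (cos 60°, sin 60°) = (0.5000, 0.8660); from cell (2,2)
  next x-line at t=0.6600, next y-line at t=0.3233; Δt_x=2.0000, Δt_y=1.1547
    y: enter (2,3) at t=0.3233 ← occupied
  → r_2 = 0.3233
beam 3: φ=45°, α=105°
  dir = (cos 105°, sin 105°) = (-0.2588, 0.9659); from cell (2,2)
  next x-line at t=2.5887, next y-line at t=0.2899; Δt_x=3.8637, Δt_y=1.0353
    y: enter (2,3) at t=0.2899 ← occupied
  → r_3 = 0.2899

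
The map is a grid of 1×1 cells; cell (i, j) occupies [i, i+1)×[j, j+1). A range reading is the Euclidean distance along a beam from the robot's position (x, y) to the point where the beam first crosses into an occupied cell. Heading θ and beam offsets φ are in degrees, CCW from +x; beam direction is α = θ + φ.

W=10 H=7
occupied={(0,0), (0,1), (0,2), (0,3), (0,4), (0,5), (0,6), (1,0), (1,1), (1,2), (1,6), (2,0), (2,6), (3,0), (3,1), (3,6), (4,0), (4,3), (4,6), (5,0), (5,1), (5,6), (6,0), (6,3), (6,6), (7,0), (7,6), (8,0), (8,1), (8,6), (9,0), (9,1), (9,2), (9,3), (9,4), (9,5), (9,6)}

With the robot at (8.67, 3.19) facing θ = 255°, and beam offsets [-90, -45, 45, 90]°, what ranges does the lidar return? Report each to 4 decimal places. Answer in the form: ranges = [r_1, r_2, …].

ranges = [1.7289, 3.0831, 0.6600, 0.3416]

beam 1: φ=-90°, α=165°
  cosα=-0.9659 sinα=0.2588 | (8,3) | tMaxX 0.6936 tMaxY 3.1296 | tΔX 1.0353 tΔY 3.8637
    t=0.6936 [x] (7,3)
    t=1.7289 [x] (6,3) — stop
  → r_1 = 1.7289
beam 2: φ=-45°, α=210°
  cosα=-0.8660 sinα=-0.5000 | (8,3) | tMaxX 0.7736 tMaxY 0.3800 | tΔX 1.1547 tΔY 2.0000
    t=0.3800 [y] (8,2)
    t=0.7736 [x] (7,2)
    t=1.9283 [x] (6,2)
    t=2.3800 [y] (6,1)
    t=3.0831 [x] (5,1) — stop
  → r_2 = 3.0831
beam 3: φ=45°, α=300°
  cosα=0.5000 sinα=-0.8660 | (8,3) | tMaxX 0.6600 tMaxY 0.2194 | tΔX 2.0000 tΔY 1.1547
    t=0.2194 [y] (8,2)
    t=0.6600 [x] (9,2) — stop
  → r_3 = 0.6600
beam 4: φ=90°, α=345°
  cosα=0.9659 sinα=-0.2588 | (8,3) | tMaxX 0.3416 tMaxY 0.7341 | tΔX 1.0353 tΔY 3.8637
    t=0.3416 [x] (9,3) — stop
  → r_4 = 0.3416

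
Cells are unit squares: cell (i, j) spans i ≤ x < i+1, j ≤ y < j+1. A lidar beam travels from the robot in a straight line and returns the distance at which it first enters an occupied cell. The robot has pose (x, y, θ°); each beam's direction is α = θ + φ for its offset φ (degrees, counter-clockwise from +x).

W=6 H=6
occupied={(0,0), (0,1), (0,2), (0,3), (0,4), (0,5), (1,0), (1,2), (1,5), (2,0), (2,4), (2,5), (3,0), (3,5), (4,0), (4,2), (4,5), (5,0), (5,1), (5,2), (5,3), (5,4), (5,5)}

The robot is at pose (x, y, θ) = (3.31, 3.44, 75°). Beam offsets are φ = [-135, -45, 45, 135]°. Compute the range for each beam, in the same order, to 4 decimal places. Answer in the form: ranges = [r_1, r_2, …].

beam 1: φ=-135°, α=300°
  cosα=0.5000 sinα=-0.8660 | (3,3) | tMaxX 1.3800 tMaxY 0.5081 | tΔX 2.0000 tΔY 1.1547
    t=0.5081 [y] (3,2)
    t=1.3800 [x] (4,2) — stop
  → r_1 = 1.3800
beam 2: φ=-45°, α=30°
  cosα=0.8660 sinα=0.5000 | (3,3) | tMaxX 0.7967 tMaxY 1.1200 | tΔX 1.1547 tΔY 2.0000
    t=0.7967 [x] (4,3)
    t=1.1200 [y] (4,4)
    t=1.9514 [x] (5,4) — stop
  → r_2 = 1.9514
beam 3: φ=45°, α=120°
  cosα=-0.5000 sinα=0.8660 | (3,3) | tMaxX 0.6200 tMaxY 0.6466 | tΔX 2.0000 tΔY 1.1547
    t=0.6200 [x] (2,3)
    t=0.6466 [y] (2,4) — stop
  → r_3 = 0.6466
beam 4: φ=135°, α=210°
  cosα=-0.8660 sinα=-0.5000 | (3,3) | tMaxX 0.3580 tMaxY 0.8800 | tΔX 1.1547 tΔY 2.0000
    t=0.3580 [x] (2,3)
    t=0.8800 [y] (2,2)
    t=1.5127 [x] (1,2) — stop
  → r_4 = 1.5127

ranges = [1.3800, 1.9514, 0.6466, 1.5127]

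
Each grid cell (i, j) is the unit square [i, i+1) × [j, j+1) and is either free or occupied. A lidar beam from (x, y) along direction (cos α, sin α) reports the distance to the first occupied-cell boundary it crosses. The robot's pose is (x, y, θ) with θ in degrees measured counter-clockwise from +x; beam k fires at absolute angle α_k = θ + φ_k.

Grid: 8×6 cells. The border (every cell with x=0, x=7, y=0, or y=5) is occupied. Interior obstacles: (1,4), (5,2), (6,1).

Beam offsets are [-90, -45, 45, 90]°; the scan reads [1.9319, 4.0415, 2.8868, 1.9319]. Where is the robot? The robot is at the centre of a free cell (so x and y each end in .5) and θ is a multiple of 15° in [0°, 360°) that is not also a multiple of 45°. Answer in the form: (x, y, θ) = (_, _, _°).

Enumerate (i+0.5, j+0.5, θ) over the 21 free cells and 16 admissible headings. For each, cast all 4 beams and compare to the given ranges.
  (3.5, 2.5, 255°): beam 1 = 2.5882 ≠ 1.9319 ✗
  (3.5, 2.5, 345°): beam 1 = 1.5529 ≠ 1.9319 ✗
  (5.5, 4.5, 285°): beam 1 = 4.6587 ≠ 1.9319 ✗
  (2.5, 1.5, 60°): beam 1 = 1.0000 ≠ 1.9319 ✗
  …
  (3.5, 1.5, 105°): r_1=1.9319, r_2=4.0415, r_3=2.8868, r_4=1.9319 — all match ✓
Unique over the lattice → pose = (3.5, 1.5, 105°).

(x, y, θ) = (3.5, 1.5, 105°)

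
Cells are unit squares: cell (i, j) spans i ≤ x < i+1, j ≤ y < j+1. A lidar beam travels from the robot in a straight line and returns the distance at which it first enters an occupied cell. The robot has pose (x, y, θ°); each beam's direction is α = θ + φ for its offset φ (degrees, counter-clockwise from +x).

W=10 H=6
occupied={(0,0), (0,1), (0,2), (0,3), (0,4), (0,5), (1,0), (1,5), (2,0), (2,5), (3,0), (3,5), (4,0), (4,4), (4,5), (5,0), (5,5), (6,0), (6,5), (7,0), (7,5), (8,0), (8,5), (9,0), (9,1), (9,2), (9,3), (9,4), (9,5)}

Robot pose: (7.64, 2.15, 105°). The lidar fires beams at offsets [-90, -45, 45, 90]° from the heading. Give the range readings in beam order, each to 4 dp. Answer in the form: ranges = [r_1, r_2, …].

ranges = [1.4080, 2.7200, 3.7000, 4.4433]

beam 1: φ=-90°, α=15°
  direction (0.9659, 0.2588); cell (7,2); t to first gridline: x 0.3727, y 3.2841 (then +1.0353 / +3.8637)
    (8,2) via x @ 0.3727
    (9,2) via x @ 1.4080  # hit
  → r_1 = 1.4080
beam 2: φ=-45°, α=60°
  direction (0.5000, 0.8660); cell (7,2); t to first gridline: x 0.7200, y 0.9815 (then +2.0000 / +1.1547)
    (8,2) via x @ 0.7200
    (8,3) via y @ 0.9815
    (8,4) via y @ 2.1362
    (9,4) via x @ 2.7200  # hit
  → r_2 = 2.7200
beam 3: φ=45°, α=150°
  direction (-0.8660, 0.5000); cell (7,2); t to first gridline: x 0.7390, y 1.7000 (then +1.1547 / +2.0000)
    (6,2) via x @ 0.7390
    (6,3) via y @ 1.7000
    (5,3) via x @ 1.8937
    (4,3) via x @ 3.0484
    (4,4) via y @ 3.7000  # hit
  → r_3 = 3.7000
beam 4: φ=90°, α=195°
  direction (-0.9659, -0.2588); cell (7,2); t to first gridline: x 0.6626, y 0.5796 (then +1.0353 / +3.8637)
    (7,1) via y @ 0.5796
    (6,1) via x @ 0.6626
    (5,1) via x @ 1.6979
    (4,1) via x @ 2.7331
    (3,1) via x @ 3.7684
    (3,0) via y @ 4.4433  # hit
  → r_4 = 4.4433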